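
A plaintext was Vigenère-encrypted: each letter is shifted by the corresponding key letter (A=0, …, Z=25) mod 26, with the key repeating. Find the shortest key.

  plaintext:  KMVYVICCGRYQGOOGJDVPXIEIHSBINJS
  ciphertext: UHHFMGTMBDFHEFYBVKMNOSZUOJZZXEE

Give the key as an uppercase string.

KVMHRYR

  i= 0: U-K = 10 → K
  i= 1: H-M = 21 → V
  i= 2: H-V = 12 → M
  i= 3: F-Y =  7 → H
  i= 4: M-V = 17 → R
  i= 5: G-I = 24 → Y
  i= 6: T-C = 17 → R
  i= 7: M-C = 10 → K
  i= 8: B-G = 21 → V
  i= 9: D-R = 12 → M
  i=10: F-Y =  7 → H
  i=11: H-Q = 17 → R
  i=12: E-G = 24 → Y
  i=13: F-O = 17 → R
  i=14: Y-O = 10 → K
  i=15: B-G = 21 → V
  i=16: V-J = 12 → M
  i=17: K-D =  7 → H
  i=18: M-V = 17 → R
  i=19: N-P = 24 → Y
  i=20: O-X = 17 → R
  i=21: S-I = 10 → K
  i=22: Z-E = 21 → V
  i=23: U-I = 12 → M
  i=24: O-H =  7 → H
  i=25: J-S = 17 → R
  i=26: Z-B = 24 → Y
  i=27: Z-I = 17 → R
  i=28: X-N = 10 → K
  i=29: E-J = 21 → V
  i=30: E-S = 12 → M
  shifts repeat with period 7: KVMHRYR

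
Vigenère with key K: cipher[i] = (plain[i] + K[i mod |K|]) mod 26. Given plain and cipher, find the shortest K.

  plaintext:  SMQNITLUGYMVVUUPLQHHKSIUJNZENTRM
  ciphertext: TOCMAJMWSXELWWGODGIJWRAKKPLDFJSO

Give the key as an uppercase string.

  i= 0: T-S =  1 → B
  i= 1: O-M =  2 → C
  i= 2: C-Q = 12 → M
  i= 3: M-N = 25 → Z
  i= 4: A-I = 18 → S
  i= 5: J-T = 16 → Q
  i= 6: M-L =  1 → B
  i= 7: W-U =  2 → C
  i= 8: S-G = 12 → M
  i= 9: X-Y = 25 → Z
  i=10: E-M = 18 → S
  i=11: L-V = 16 → Q
  i=12: W-V =  1 → B
  i=13: W-U =  2 → C
  i=14: G-U = 12 → M
  i=15: O-P = 25 → Z
  i=16: D-L = 18 → S
  i=17: G-Q = 16 → Q
  i=18: I-H =  1 → B
  i=19: J-H =  2 → C
  i=20: W-K = 12 → M
  i=21: R-S = 25 → Z
  i=22: A-I = 18 → S
  i=23: K-U = 16 → Q
  i=24: K-J =  1 → B
  i=25: P-N =  2 → C
  i=26: L-Z = 12 → M
  i=27: D-E = 25 → Z
  i=28: F-N = 18 → S
  i=29: J-T = 16 → Q
  i=30: S-R =  1 → B
  i=31: O-M =  2 → C
  shifts repeat with period 6: BCMZSQ

BCMZSQ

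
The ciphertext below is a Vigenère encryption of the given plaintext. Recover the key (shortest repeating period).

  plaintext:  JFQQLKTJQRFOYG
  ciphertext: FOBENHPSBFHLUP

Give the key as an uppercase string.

  i= 0: F-J = 22 → W
  i= 1: O-F =  9 → J
  i= 2: B-Q = 11 → L
  i= 3: E-Q = 14 → O
  i= 4: N-L =  2 → C
  i= 5: H-K = 23 → X
  i= 6: P-T = 22 → W
  i= 7: S-J =  9 → J
  i= 8: B-Q = 11 → L
  i= 9: F-R = 14 → O
  i=10: H-F =  2 → C
  i=11: L-O = 23 → X
  i=12: U-Y = 22 → W
  i=13: P-G =  9 → J
  shifts repeat with period 6: WJLOCX

WJLOCX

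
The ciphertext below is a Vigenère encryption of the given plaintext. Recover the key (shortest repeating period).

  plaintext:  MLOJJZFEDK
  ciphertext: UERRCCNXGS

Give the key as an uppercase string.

  i= 0: U-M =  8 → I
  i= 1: E-L = 19 → T
  i= 2: R-O =  3 → D
  i= 3: R-J =  8 → I
  i= 4: C-J = 19 → T
  i= 5: C-Z =  3 → D
  i= 6: N-F =  8 → I
  i= 7: X-E = 19 → T
  i= 8: G-D =  3 → D
  i= 9: S-K =  8 → I
  shifts repeat with period 3: ITD

ITD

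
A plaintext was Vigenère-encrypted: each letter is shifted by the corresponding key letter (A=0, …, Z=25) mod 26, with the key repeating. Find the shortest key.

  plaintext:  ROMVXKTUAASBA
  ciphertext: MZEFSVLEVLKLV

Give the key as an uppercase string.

VLSK

  i= 0: M-R = 21 → V
  i= 1: Z-O = 11 → L
  i= 2: E-M = 18 → S
  i= 3: F-V = 10 → K
  i= 4: S-X = 21 → V
  i= 5: V-K = 11 → L
  i= 6: L-T = 18 → S
  i= 7: E-U = 10 → K
  i= 8: V-A = 21 → V
  i= 9: L-A = 11 → L
  i=10: K-S = 18 → S
  i=11: L-B = 10 → K
  i=12: V-A = 21 → V
  shifts repeat with period 4: VLSK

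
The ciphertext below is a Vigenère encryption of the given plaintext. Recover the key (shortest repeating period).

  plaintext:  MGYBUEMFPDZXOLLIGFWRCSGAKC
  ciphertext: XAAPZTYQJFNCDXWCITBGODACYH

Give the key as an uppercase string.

  i= 0: X-M = 11 → L
  i= 1: A-G = 20 → U
  i= 2: A-Y =  2 → C
  i= 3: P-B = 14 → O
  i= 4: Z-U =  5 → F
  i= 5: T-E = 15 → P
  i= 6: Y-M = 12 → M
  i= 7: Q-F = 11 → L
  i= 8: J-P = 20 → U
  i= 9: F-D =  2 → C
  i=10: N-Z = 14 → O
  i=11: C-X =  5 → F
  i=12: D-O = 15 → P
  i=13: X-L = 12 → M
  i=14: W-L = 11 → L
  i=15: C-I = 20 → U
  i=16: I-G =  2 → C
  i=17: T-F = 14 → O
  i=18: B-W =  5 → F
  i=19: G-R = 15 → P
  i=20: O-C = 12 → M
  i=21: D-S = 11 → L
  i=22: A-G = 20 → U
  i=23: C-A =  2 → C
  i=24: Y-K = 14 → O
  i=25: H-C =  5 → F
  shifts repeat with period 7: LUCOFPM

LUCOFPM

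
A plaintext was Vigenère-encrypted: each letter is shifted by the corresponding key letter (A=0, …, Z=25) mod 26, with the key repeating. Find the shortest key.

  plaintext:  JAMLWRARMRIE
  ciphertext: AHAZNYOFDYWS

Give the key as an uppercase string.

  i= 0: A-J = 17 → R
  i= 1: H-A =  7 → H
  i= 2: A-M = 14 → O
  i= 3: Z-L = 14 → O
  i= 4: N-W = 17 → R
  i= 5: Y-R =  7 → H
  i= 6: O-A = 14 → O
  i= 7: F-R = 14 → O
  i= 8: D-M = 17 → R
  i= 9: Y-R =  7 → H
  i=10: W-I = 14 → O
  i=11: S-E = 14 → O
  shifts repeat with period 4: RHOO

RHOO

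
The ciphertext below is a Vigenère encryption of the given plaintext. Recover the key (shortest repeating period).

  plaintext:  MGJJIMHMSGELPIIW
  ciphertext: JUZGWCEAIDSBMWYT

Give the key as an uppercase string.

XOQ

  i= 0: J-M = 23 → X
  i= 1: U-G = 14 → O
  i= 2: Z-J = 16 → Q
  i= 3: G-J = 23 → X
  i= 4: W-I = 14 → O
  i= 5: C-M = 16 → Q
  i= 6: E-H = 23 → X
  i= 7: A-M = 14 → O
  i= 8: I-S = 16 → Q
  i= 9: D-G = 23 → X
  i=10: S-E = 14 → O
  i=11: B-L = 16 → Q
  i=12: M-P = 23 → X
  i=13: W-I = 14 → O
  i=14: Y-I = 16 → Q
  i=15: T-W = 23 → X
  shifts repeat with period 3: XOQ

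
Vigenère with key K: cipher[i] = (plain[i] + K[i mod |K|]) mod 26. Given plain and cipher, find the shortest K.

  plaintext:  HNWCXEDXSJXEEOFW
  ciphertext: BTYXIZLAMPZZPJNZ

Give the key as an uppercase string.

UGCVLVID

  i= 0: B-H = 20 → U
  i= 1: T-N =  6 → G
  i= 2: Y-W =  2 → C
  i= 3: X-C = 21 → V
  i= 4: I-X = 11 → L
  i= 5: Z-E = 21 → V
  i= 6: L-D =  8 → I
  i= 7: A-X =  3 → D
  i= 8: M-S = 20 → U
  i= 9: P-J =  6 → G
  i=10: Z-X =  2 → C
  i=11: Z-E = 21 → V
  i=12: P-E = 11 → L
  i=13: J-O = 21 → V
  i=14: N-F =  8 → I
  i=15: Z-W =  3 → D
  shifts repeat with period 8: UGCVLVID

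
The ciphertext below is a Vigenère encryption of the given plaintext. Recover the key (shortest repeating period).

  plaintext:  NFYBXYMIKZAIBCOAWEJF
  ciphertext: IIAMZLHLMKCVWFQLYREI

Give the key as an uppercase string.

  i= 0: I-N = 21 → V
  i= 1: I-F =  3 → D
  i= 2: A-Y =  2 → C
  i= 3: M-B = 11 → L
  i= 4: Z-X =  2 → C
  i= 5: L-Y = 13 → N
  i= 6: H-M = 21 → V
  i= 7: L-I =  3 → D
  i= 8: M-K =  2 → C
  i= 9: K-Z = 11 → L
  i=10: C-A =  2 → C
  i=11: V-I = 13 → N
  i=12: W-B = 21 → V
  i=13: F-C =  3 → D
  i=14: Q-O =  2 → C
  i=15: L-A = 11 → L
  i=16: Y-W =  2 → C
  i=17: R-E = 13 → N
  i=18: E-J = 21 → V
  i=19: I-F =  3 → D
  shifts repeat with period 6: VDCLCN

VDCLCN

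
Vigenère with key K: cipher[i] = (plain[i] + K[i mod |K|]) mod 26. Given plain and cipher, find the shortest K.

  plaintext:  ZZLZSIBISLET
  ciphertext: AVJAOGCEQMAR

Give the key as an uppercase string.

BWY

  i= 0: A-Z =  1 → B
  i= 1: V-Z = 22 → W
  i= 2: J-L = 24 → Y
  i= 3: A-Z =  1 → B
  i= 4: O-S = 22 → W
  i= 5: G-I = 24 → Y
  i= 6: C-B =  1 → B
  i= 7: E-I = 22 → W
  i= 8: Q-S = 24 → Y
  i= 9: M-L =  1 → B
  i=10: A-E = 22 → W
  i=11: R-T = 24 → Y
  shifts repeat with period 3: BWY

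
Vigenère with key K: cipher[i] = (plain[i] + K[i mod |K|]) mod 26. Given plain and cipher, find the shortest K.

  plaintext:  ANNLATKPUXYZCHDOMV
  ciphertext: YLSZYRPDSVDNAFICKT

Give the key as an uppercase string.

YYFO

  i= 0: Y-A = 24 → Y
  i= 1: L-N = 24 → Y
  i= 2: S-N =  5 → F
  i= 3: Z-L = 14 → O
  i= 4: Y-A = 24 → Y
  i= 5: R-T = 24 → Y
  i= 6: P-K =  5 → F
  i= 7: D-P = 14 → O
  i= 8: S-U = 24 → Y
  i= 9: V-X = 24 → Y
  i=10: D-Y =  5 → F
  i=11: N-Z = 14 → O
  i=12: A-C = 24 → Y
  i=13: F-H = 24 → Y
  i=14: I-D =  5 → F
  i=15: C-O = 14 → O
  i=16: K-M = 24 → Y
  i=17: T-V = 24 → Y
  shifts repeat with period 4: YYFO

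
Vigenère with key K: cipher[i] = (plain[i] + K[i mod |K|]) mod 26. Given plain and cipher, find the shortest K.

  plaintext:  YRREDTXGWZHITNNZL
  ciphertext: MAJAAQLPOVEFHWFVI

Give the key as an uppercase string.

  i= 0: M-Y = 14 → O
  i= 1: A-R =  9 → J
  i= 2: J-R = 18 → S
  i= 3: A-E = 22 → W
  i= 4: A-D = 23 → X
  i= 5: Q-T = 23 → X
  i= 6: L-X = 14 → O
  i= 7: P-G =  9 → J
  i= 8: O-W = 18 → S
  i= 9: V-Z = 22 → W
  i=10: E-H = 23 → X
  i=11: F-I = 23 → X
  i=12: H-T = 14 → O
  i=13: W-N =  9 → J
  i=14: F-N = 18 → S
  i=15: V-Z = 22 → W
  i=16: I-L = 23 → X
  shifts repeat with period 6: OJSWXX

OJSWXX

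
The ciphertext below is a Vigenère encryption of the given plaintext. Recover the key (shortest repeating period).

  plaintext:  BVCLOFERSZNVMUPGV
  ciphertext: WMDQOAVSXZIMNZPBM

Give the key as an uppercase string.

VRBFA

  i= 0: W-B = 21 → V
  i= 1: M-V = 17 → R
  i= 2: D-C =  1 → B
  i= 3: Q-L =  5 → F
  i= 4: O-O =  0 → A
  i= 5: A-F = 21 → V
  i= 6: V-E = 17 → R
  i= 7: S-R =  1 → B
  i= 8: X-S =  5 → F
  i= 9: Z-Z =  0 → A
  i=10: I-N = 21 → V
  i=11: M-V = 17 → R
  i=12: N-M =  1 → B
  i=13: Z-U =  5 → F
  i=14: P-P =  0 → A
  i=15: B-G = 21 → V
  i=16: M-V = 17 → R
  shifts repeat with period 5: VRBFA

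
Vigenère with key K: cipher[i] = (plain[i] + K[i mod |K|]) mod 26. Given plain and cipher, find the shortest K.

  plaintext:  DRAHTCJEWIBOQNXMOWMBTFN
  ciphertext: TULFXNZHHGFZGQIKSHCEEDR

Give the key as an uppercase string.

  i= 0: T-D = 16 → Q
  i= 1: U-R =  3 → D
  i= 2: L-A = 11 → L
  i= 3: F-H = 24 → Y
  i= 4: X-T =  4 → E
  i= 5: N-C = 11 → L
  i= 6: Z-J = 16 → Q
  i= 7: H-E =  3 → D
  i= 8: H-W = 11 → L
  i= 9: G-I = 24 → Y
  i=10: F-B =  4 → E
  i=11: Z-O = 11 → L
  i=12: G-Q = 16 → Q
  i=13: Q-N =  3 → D
  i=14: I-X = 11 → L
  i=15: K-M = 24 → Y
  i=16: S-O =  4 → E
  i=17: H-W = 11 → L
  i=18: C-M = 16 → Q
  i=19: E-B =  3 → D
  i=20: E-T = 11 → L
  i=21: D-F = 24 → Y
  i=22: R-N =  4 → E
  shifts repeat with period 6: QDLYEL

QDLYEL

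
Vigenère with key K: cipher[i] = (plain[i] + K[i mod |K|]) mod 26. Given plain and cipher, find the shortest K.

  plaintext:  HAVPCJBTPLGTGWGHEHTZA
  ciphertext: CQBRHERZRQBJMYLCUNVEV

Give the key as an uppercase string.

VQGCF

  i= 0: C-H = 21 → V
  i= 1: Q-A = 16 → Q
  i= 2: B-V =  6 → G
  i= 3: R-P =  2 → C
  i= 4: H-C =  5 → F
  i= 5: E-J = 21 → V
  i= 6: R-B = 16 → Q
  i= 7: Z-T =  6 → G
  i= 8: R-P =  2 → C
  i= 9: Q-L =  5 → F
  i=10: B-G = 21 → V
  i=11: J-T = 16 → Q
  i=12: M-G =  6 → G
  i=13: Y-W =  2 → C
  i=14: L-G =  5 → F
  i=15: C-H = 21 → V
  i=16: U-E = 16 → Q
  i=17: N-H =  6 → G
  i=18: V-T =  2 → C
  i=19: E-Z =  5 → F
  i=20: V-A = 21 → V
  shifts repeat with period 5: VQGCF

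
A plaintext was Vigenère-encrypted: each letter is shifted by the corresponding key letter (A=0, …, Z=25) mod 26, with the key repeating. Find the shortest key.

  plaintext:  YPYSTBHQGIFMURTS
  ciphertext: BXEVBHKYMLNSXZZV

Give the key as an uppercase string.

DIG

  i= 0: B-Y =  3 → D
  i= 1: X-P =  8 → I
  i= 2: E-Y =  6 → G
  i= 3: V-S =  3 → D
  i= 4: B-T =  8 → I
  i= 5: H-B =  6 → G
  i= 6: K-H =  3 → D
  i= 7: Y-Q =  8 → I
  i= 8: M-G =  6 → G
  i= 9: L-I =  3 → D
  i=10: N-F =  8 → I
  i=11: S-M =  6 → G
  i=12: X-U =  3 → D
  i=13: Z-R =  8 → I
  i=14: Z-T =  6 → G
  i=15: V-S =  3 → D
  shifts repeat with period 3: DIG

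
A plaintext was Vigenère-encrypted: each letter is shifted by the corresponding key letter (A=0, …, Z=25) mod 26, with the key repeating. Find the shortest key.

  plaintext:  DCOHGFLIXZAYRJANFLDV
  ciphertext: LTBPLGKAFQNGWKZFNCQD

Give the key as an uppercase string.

IRNIFBZS

  i= 0: L-D =  8 → I
  i= 1: T-C = 17 → R
  i= 2: B-O = 13 → N
  i= 3: P-H =  8 → I
  i= 4: L-G =  5 → F
  i= 5: G-F =  1 → B
  i= 6: K-L = 25 → Z
  i= 7: A-I = 18 → S
  i= 8: F-X =  8 → I
  i= 9: Q-Z = 17 → R
  i=10: N-A = 13 → N
  i=11: G-Y =  8 → I
  i=12: W-R =  5 → F
  i=13: K-J =  1 → B
  i=14: Z-A = 25 → Z
  i=15: F-N = 18 → S
  i=16: N-F =  8 → I
  i=17: C-L = 17 → R
  i=18: Q-D = 13 → N
  i=19: D-V =  8 → I
  shifts repeat with period 8: IRNIFBZS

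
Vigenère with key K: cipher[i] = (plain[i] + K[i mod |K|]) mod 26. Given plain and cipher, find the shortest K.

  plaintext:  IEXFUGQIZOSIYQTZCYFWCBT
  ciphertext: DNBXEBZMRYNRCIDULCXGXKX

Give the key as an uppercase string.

VJESK

  i= 0: D-I = 21 → V
  i= 1: N-E =  9 → J
  i= 2: B-X =  4 → E
  i= 3: X-F = 18 → S
  i= 4: E-U = 10 → K
  i= 5: B-G = 21 → V
  i= 6: Z-Q =  9 → J
  i= 7: M-I =  4 → E
  i= 8: R-Z = 18 → S
  i= 9: Y-O = 10 → K
  i=10: N-S = 21 → V
  i=11: R-I =  9 → J
  i=12: C-Y =  4 → E
  i=13: I-Q = 18 → S
  i=14: D-T = 10 → K
  i=15: U-Z = 21 → V
  i=16: L-C =  9 → J
  i=17: C-Y =  4 → E
  i=18: X-F = 18 → S
  i=19: G-W = 10 → K
  i=20: X-C = 21 → V
  i=21: K-B =  9 → J
  i=22: X-T =  4 → E
  shifts repeat with period 5: VJESK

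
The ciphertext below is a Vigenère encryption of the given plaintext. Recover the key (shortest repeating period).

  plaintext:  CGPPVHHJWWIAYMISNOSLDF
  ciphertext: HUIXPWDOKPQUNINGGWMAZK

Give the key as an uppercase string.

FOTIUPW

  i= 0: H-C =  5 → F
  i= 1: U-G = 14 → O
  i= 2: I-P = 19 → T
  i= 3: X-P =  8 → I
  i= 4: P-V = 20 → U
  i= 5: W-H = 15 → P
  i= 6: D-H = 22 → W
  i= 7: O-J =  5 → F
  i= 8: K-W = 14 → O
  i= 9: P-W = 19 → T
  i=10: Q-I =  8 → I
  i=11: U-A = 20 → U
  i=12: N-Y = 15 → P
  i=13: I-M = 22 → W
  i=14: N-I =  5 → F
  i=15: G-S = 14 → O
  i=16: G-N = 19 → T
  i=17: W-O =  8 → I
  i=18: M-S = 20 → U
  i=19: A-L = 15 → P
  i=20: Z-D = 22 → W
  i=21: K-F =  5 → F
  shifts repeat with period 7: FOTIUPW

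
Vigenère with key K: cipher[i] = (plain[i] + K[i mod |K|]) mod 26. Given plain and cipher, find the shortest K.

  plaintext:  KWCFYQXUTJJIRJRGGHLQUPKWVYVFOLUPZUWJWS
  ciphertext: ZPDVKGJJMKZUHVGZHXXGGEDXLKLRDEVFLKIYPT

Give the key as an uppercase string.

  i= 0: Z-K = 15 → P
  i= 1: P-W = 19 → T
  i= 2: D-C =  1 → B
  i= 3: V-F = 16 → Q
  i= 4: K-Y = 12 → M
  i= 5: G-Q = 16 → Q
  i= 6: J-X = 12 → M
  i= 7: J-U = 15 → P
  i= 8: M-T = 19 → T
  i= 9: K-J =  1 → B
  i=10: Z-J = 16 → Q
  i=11: U-I = 12 → M
  i=12: H-R = 16 → Q
  i=13: V-J = 12 → M
  i=14: G-R = 15 → P
  i=15: Z-G = 19 → T
  i=16: H-G =  1 → B
  i=17: X-H = 16 → Q
  i=18: X-L = 12 → M
  i=19: G-Q = 16 → Q
  i=20: G-U = 12 → M
  i=21: E-P = 15 → P
  i=22: D-K = 19 → T
  i=23: X-W =  1 → B
  i=24: L-V = 16 → Q
  i=25: K-Y = 12 → M
  i=26: L-V = 16 → Q
  i=27: R-F = 12 → M
  i=28: D-O = 15 → P
  i=29: E-L = 19 → T
  i=30: V-U =  1 → B
  i=31: F-P = 16 → Q
  i=32: L-Z = 12 → M
  i=33: K-U = 16 → Q
  i=34: I-W = 12 → M
  i=35: Y-J = 15 → P
  i=36: P-W = 19 → T
  i=37: T-S =  1 → B
  shifts repeat with period 7: PTBQMQM

PTBQMQM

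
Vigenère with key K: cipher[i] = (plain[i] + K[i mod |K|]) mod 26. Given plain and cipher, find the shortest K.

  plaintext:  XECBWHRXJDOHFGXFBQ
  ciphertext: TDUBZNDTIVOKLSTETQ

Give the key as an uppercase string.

WZSADGM

  i= 0: T-X = 22 → W
  i= 1: D-E = 25 → Z
  i= 2: U-C = 18 → S
  i= 3: B-B =  0 → A
  i= 4: Z-W =  3 → D
  i= 5: N-H =  6 → G
  i= 6: D-R = 12 → M
  i= 7: T-X = 22 → W
  i= 8: I-J = 25 → Z
  i= 9: V-D = 18 → S
  i=10: O-O =  0 → A
  i=11: K-H =  3 → D
  i=12: L-F =  6 → G
  i=13: S-G = 12 → M
  i=14: T-X = 22 → W
  i=15: E-F = 25 → Z
  i=16: T-B = 18 → S
  i=17: Q-Q =  0 → A
  shifts repeat with period 7: WZSADGM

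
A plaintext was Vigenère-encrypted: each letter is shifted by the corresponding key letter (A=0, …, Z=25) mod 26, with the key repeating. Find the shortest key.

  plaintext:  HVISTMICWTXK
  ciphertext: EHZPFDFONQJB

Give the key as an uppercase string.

  i= 0: E-H = 23 → X
  i= 1: H-V = 12 → M
  i= 2: Z-I = 17 → R
  i= 3: P-S = 23 → X
  i= 4: F-T = 12 → M
  i= 5: D-M = 17 → R
  i= 6: F-I = 23 → X
  i= 7: O-C = 12 → M
  i= 8: N-W = 17 → R
  i= 9: Q-T = 23 → X
  i=10: J-X = 12 → M
  i=11: B-K = 17 → R
  shifts repeat with period 3: XMR

XMR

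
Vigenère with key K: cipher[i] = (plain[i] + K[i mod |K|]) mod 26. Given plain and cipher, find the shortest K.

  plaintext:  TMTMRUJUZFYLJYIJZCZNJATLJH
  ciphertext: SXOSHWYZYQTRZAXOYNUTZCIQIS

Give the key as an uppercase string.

  i= 0: S-T = 25 → Z
  i= 1: X-M = 11 → L
  i= 2: O-T = 21 → V
  i= 3: S-M =  6 → G
  i= 4: H-R = 16 → Q
  i= 5: W-U =  2 → C
  i= 6: Y-J = 15 → P
  i= 7: Z-U =  5 → F
  i= 8: Y-Z = 25 → Z
  i= 9: Q-F = 11 → L
  i=10: T-Y = 21 → V
  i=11: R-L =  6 → G
  i=12: Z-J = 16 → Q
  i=13: A-Y =  2 → C
  i=14: X-I = 15 → P
  i=15: O-J =  5 → F
  i=16: Y-Z = 25 → Z
  i=17: N-C = 11 → L
  i=18: U-Z = 21 → V
  i=19: T-N =  6 → G
  i=20: Z-J = 16 → Q
  i=21: C-A =  2 → C
  i=22: I-T = 15 → P
  i=23: Q-L =  5 → F
  i=24: I-J = 25 → Z
  i=25: S-H = 11 → L
  shifts repeat with period 8: ZLVGQCPF

ZLVGQCPF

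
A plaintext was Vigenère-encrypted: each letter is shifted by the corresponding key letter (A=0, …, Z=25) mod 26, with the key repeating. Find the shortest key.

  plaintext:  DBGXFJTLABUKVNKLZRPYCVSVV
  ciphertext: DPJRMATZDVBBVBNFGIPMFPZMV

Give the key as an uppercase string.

  i= 0: D-D =  0 → A
  i= 1: P-B = 14 → O
  i= 2: J-G =  3 → D
  i= 3: R-X = 20 → U
  i= 4: M-F =  7 → H
  i= 5: A-J = 17 → R
  i= 6: T-T =  0 → A
  i= 7: Z-L = 14 → O
  i= 8: D-A =  3 → D
  i= 9: V-B = 20 → U
  i=10: B-U =  7 → H
  i=11: B-K = 17 → R
  i=12: V-V =  0 → A
  i=13: B-N = 14 → O
  i=14: N-K =  3 → D
  i=15: F-L = 20 → U
  i=16: G-Z =  7 → H
  i=17: I-R = 17 → R
  i=18: P-P =  0 → A
  i=19: M-Y = 14 → O
  i=20: F-C =  3 → D
  i=21: P-V = 20 → U
  i=22: Z-S =  7 → H
  i=23: M-V = 17 → R
  i=24: V-V =  0 → A
  shifts repeat with period 6: AODUHR

AODUHR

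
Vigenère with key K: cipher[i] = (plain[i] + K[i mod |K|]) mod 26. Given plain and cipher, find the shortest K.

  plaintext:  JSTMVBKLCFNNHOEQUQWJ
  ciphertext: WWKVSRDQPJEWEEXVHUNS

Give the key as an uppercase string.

NERJXQTF

  i= 0: W-J = 13 → N
  i= 1: W-S =  4 → E
  i= 2: K-T = 17 → R
  i= 3: V-M =  9 → J
  i= 4: S-V = 23 → X
  i= 5: R-B = 16 → Q
  i= 6: D-K = 19 → T
  i= 7: Q-L =  5 → F
  i= 8: P-C = 13 → N
  i= 9: J-F =  4 → E
  i=10: E-N = 17 → R
  i=11: W-N =  9 → J
  i=12: E-H = 23 → X
  i=13: E-O = 16 → Q
  i=14: X-E = 19 → T
  i=15: V-Q =  5 → F
  i=16: H-U = 13 → N
  i=17: U-Q =  4 → E
  i=18: N-W = 17 → R
  i=19: S-J =  9 → J
  shifts repeat with period 8: NERJXQTF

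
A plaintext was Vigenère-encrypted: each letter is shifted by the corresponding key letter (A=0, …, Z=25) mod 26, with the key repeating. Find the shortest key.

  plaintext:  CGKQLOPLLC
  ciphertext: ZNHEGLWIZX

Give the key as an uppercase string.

  i= 0: Z-C = 23 → X
  i= 1: N-G =  7 → H
  i= 2: H-K = 23 → X
  i= 3: E-Q = 14 → O
  i= 4: G-L = 21 → V
  i= 5: L-O = 23 → X
  i= 6: W-P =  7 → H
  i= 7: I-L = 23 → X
  i= 8: Z-L = 14 → O
  i= 9: X-C = 21 → V
  shifts repeat with period 5: XHXOV

XHXOV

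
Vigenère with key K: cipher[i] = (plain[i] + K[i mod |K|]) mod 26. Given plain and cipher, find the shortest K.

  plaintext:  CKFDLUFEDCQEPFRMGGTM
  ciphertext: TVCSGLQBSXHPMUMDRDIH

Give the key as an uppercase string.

  i= 0: T-C = 17 → R
  i= 1: V-K = 11 → L
  i= 2: C-F = 23 → X
  i= 3: S-D = 15 → P
  i= 4: G-L = 21 → V
  i= 5: L-U = 17 → R
  i= 6: Q-F = 11 → L
  i= 7: B-E = 23 → X
  i= 8: S-D = 15 → P
  i= 9: X-C = 21 → V
  i=10: H-Q = 17 → R
  i=11: P-E = 11 → L
  i=12: M-P = 23 → X
  i=13: U-F = 15 → P
  i=14: M-R = 21 → V
  i=15: D-M = 17 → R
  i=16: R-G = 11 → L
  i=17: D-G = 23 → X
  i=18: I-T = 15 → P
  i=19: H-M = 21 → V
  shifts repeat with period 5: RLXPV

RLXPV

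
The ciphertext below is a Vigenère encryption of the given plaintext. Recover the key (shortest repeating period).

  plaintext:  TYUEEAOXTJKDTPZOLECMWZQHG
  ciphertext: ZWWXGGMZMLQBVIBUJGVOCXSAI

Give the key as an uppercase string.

  i= 0: Z-T =  6 → G
  i= 1: W-Y = 24 → Y
  i= 2: W-U =  2 → C
  i= 3: X-E = 19 → T
  i= 4: G-E =  2 → C
  i= 5: G-A =  6 → G
  i= 6: M-O = 24 → Y
  i= 7: Z-X =  2 → C
  i= 8: M-T = 19 → T
  i= 9: L-J =  2 → C
  i=10: Q-K =  6 → G
  i=11: B-D = 24 → Y
  i=12: V-T =  2 → C
  i=13: I-P = 19 → T
  i=14: B-Z =  2 → C
  i=15: U-O =  6 → G
  i=16: J-L = 24 → Y
  i=17: G-E =  2 → C
  i=18: V-C = 19 → T
  i=19: O-M =  2 → C
  i=20: C-W =  6 → G
  i=21: X-Z = 24 → Y
  i=22: S-Q =  2 → C
  i=23: A-H = 19 → T
  i=24: I-G =  2 → C
  shifts repeat with period 5: GYCTC

GYCTC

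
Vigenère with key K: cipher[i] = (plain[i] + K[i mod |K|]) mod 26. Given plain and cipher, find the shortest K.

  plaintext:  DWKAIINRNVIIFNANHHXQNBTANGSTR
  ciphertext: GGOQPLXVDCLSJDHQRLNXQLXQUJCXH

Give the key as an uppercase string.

  i= 0: G-D =  3 → D
  i= 1: G-W = 10 → K
  i= 2: O-K =  4 → E
  i= 3: Q-A = 16 → Q
  i= 4: P-I =  7 → H
  i= 5: L-I =  3 → D
  i= 6: X-N = 10 → K
  i= 7: V-R =  4 → E
  i= 8: D-N = 16 → Q
  i= 9: C-V =  7 → H
  i=10: L-I =  3 → D
  i=11: S-I = 10 → K
  i=12: J-F =  4 → E
  i=13: D-N = 16 → Q
  i=14: H-A =  7 → H
  i=15: Q-N =  3 → D
  i=16: R-H = 10 → K
  i=17: L-H =  4 → E
  i=18: N-X = 16 → Q
  i=19: X-Q =  7 → H
  i=20: Q-N =  3 → D
  i=21: L-B = 10 → K
  i=22: X-T =  4 → E
  i=23: Q-A = 16 → Q
  i=24: U-N =  7 → H
  i=25: J-G =  3 → D
  i=26: C-S = 10 → K
  i=27: X-T =  4 → E
  i=28: H-R = 16 → Q
  shifts repeat with period 5: DKEQH

DKEQH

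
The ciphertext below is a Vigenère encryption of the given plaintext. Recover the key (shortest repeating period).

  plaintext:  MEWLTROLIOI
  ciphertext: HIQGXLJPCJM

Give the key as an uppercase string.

  i= 0: H-M = 21 → V
  i= 1: I-E =  4 → E
  i= 2: Q-W = 20 → U
  i= 3: G-L = 21 → V
  i= 4: X-T =  4 → E
  i= 5: L-R = 20 → U
  i= 6: J-O = 21 → V
  i= 7: P-L =  4 → E
  i= 8: C-I = 20 → U
  i= 9: J-O = 21 → V
  i=10: M-I =  4 → E
  shifts repeat with period 3: VEU

VEU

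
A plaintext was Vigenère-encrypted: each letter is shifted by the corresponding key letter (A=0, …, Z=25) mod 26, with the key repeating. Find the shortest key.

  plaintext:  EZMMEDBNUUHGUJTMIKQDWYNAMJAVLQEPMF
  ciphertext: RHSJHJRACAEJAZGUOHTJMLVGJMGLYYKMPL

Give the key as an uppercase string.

NIGXDGQ

  i= 0: R-E = 13 → N
  i= 1: H-Z =  8 → I
  i= 2: S-M =  6 → G
  i= 3: J-M = 23 → X
  i= 4: H-E =  3 → D
  i= 5: J-D =  6 → G
  i= 6: R-B = 16 → Q
  i= 7: A-N = 13 → N
  i= 8: C-U =  8 → I
  i= 9: A-U =  6 → G
  i=10: E-H = 23 → X
  i=11: J-G =  3 → D
  i=12: A-U =  6 → G
  i=13: Z-J = 16 → Q
  i=14: G-T = 13 → N
  i=15: U-M =  8 → I
  i=16: O-I =  6 → G
  i=17: H-K = 23 → X
  i=18: T-Q =  3 → D
  i=19: J-D =  6 → G
  i=20: M-W = 16 → Q
  i=21: L-Y = 13 → N
  i=22: V-N =  8 → I
  i=23: G-A =  6 → G
  i=24: J-M = 23 → X
  i=25: M-J =  3 → D
  i=26: G-A =  6 → G
  i=27: L-V = 16 → Q
  i=28: Y-L = 13 → N
  i=29: Y-Q =  8 → I
  i=30: K-E =  6 → G
  i=31: M-P = 23 → X
  i=32: P-M =  3 → D
  i=33: L-F =  6 → G
  shifts repeat with period 7: NIGXDGQ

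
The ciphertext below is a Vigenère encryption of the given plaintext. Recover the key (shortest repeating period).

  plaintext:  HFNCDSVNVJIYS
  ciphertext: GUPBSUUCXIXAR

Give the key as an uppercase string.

ZPC

  i= 0: G-H = 25 → Z
  i= 1: U-F = 15 → P
  i= 2: P-N =  2 → C
  i= 3: B-C = 25 → Z
  i= 4: S-D = 15 → P
  i= 5: U-S =  2 → C
  i= 6: U-V = 25 → Z
  i= 7: C-N = 15 → P
  i= 8: X-V =  2 → C
  i= 9: I-J = 25 → Z
  i=10: X-I = 15 → P
  i=11: A-Y =  2 → C
  i=12: R-S = 25 → Z
  shifts repeat with period 3: ZPC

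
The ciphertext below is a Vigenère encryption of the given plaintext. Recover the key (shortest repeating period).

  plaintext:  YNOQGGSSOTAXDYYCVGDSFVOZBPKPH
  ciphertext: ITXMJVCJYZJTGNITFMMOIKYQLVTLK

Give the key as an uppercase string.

  i= 0: I-Y = 10 → K
  i= 1: T-N =  6 → G
  i= 2: X-O =  9 → J
  i= 3: M-Q = 22 → W
  i= 4: J-G =  3 → D
  i= 5: V-G = 15 → P
  i= 6: C-S = 10 → K
  i= 7: J-S = 17 → R
  i= 8: Y-O = 10 → K
  i= 9: Z-T =  6 → G
  i=10: J-A =  9 → J
  i=11: T-X = 22 → W
  i=12: G-D =  3 → D
  i=13: N-Y = 15 → P
  i=14: I-Y = 10 → K
  i=15: T-C = 17 → R
  i=16: F-V = 10 → K
  i=17: M-G =  6 → G
  i=18: M-D =  9 → J
  i=19: O-S = 22 → W
  i=20: I-F =  3 → D
  i=21: K-V = 15 → P
  i=22: Y-O = 10 → K
  i=23: Q-Z = 17 → R
  i=24: L-B = 10 → K
  i=25: V-P =  6 → G
  i=26: T-K =  9 → J
  i=27: L-P = 22 → W
  i=28: K-H =  3 → D
  shifts repeat with period 8: KGJWDPKR

KGJWDPKR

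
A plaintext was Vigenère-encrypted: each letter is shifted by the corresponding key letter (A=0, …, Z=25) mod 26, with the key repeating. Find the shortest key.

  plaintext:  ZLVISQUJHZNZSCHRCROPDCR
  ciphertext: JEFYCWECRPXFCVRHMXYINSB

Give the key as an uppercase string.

  i= 0: J-Z = 10 → K
  i= 1: E-L = 19 → T
  i= 2: F-V = 10 → K
  i= 3: Y-I = 16 → Q
  i= 4: C-S = 10 → K
  i= 5: W-Q =  6 → G
  i= 6: E-U = 10 → K
  i= 7: C-J = 19 → T
  i= 8: R-H = 10 → K
  i= 9: P-Z = 16 → Q
  i=10: X-N = 10 → K
  i=11: F-Z =  6 → G
  i=12: C-S = 10 → K
  i=13: V-C = 19 → T
  i=14: R-H = 10 → K
  i=15: H-R = 16 → Q
  i=16: M-C = 10 → K
  i=17: X-R =  6 → G
  i=18: Y-O = 10 → K
  i=19: I-P = 19 → T
  i=20: N-D = 10 → K
  i=21: S-C = 16 → Q
  i=22: B-R = 10 → K
  shifts repeat with period 6: KTKQKG

KTKQKG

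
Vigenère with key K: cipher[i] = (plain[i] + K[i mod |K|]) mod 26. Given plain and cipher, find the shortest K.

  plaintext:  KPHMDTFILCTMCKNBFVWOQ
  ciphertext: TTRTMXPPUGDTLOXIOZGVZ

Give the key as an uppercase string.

JEKH

  i= 0: T-K =  9 → J
  i= 1: T-P =  4 → E
  i= 2: R-H = 10 → K
  i= 3: T-M =  7 → H
  i= 4: M-D =  9 → J
  i= 5: X-T =  4 → E
  i= 6: P-F = 10 → K
  i= 7: P-I =  7 → H
  i= 8: U-L =  9 → J
  i= 9: G-C =  4 → E
  i=10: D-T = 10 → K
  i=11: T-M =  7 → H
  i=12: L-C =  9 → J
  i=13: O-K =  4 → E
  i=14: X-N = 10 → K
  i=15: I-B =  7 → H
  i=16: O-F =  9 → J
  i=17: Z-V =  4 → E
  i=18: G-W = 10 → K
  i=19: V-O =  7 → H
  i=20: Z-Q =  9 → J
  shifts repeat with period 4: JEKH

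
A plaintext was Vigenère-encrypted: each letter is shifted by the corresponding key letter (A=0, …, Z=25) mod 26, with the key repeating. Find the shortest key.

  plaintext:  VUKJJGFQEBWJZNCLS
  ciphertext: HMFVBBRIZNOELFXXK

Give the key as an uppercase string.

MSV

  i= 0: H-V = 12 → M
  i= 1: M-U = 18 → S
  i= 2: F-K = 21 → V
  i= 3: V-J = 12 → M
  i= 4: B-J = 18 → S
  i= 5: B-G = 21 → V
  i= 6: R-F = 12 → M
  i= 7: I-Q = 18 → S
  i= 8: Z-E = 21 → V
  i= 9: N-B = 12 → M
  i=10: O-W = 18 → S
  i=11: E-J = 21 → V
  i=12: L-Z = 12 → M
  i=13: F-N = 18 → S
  i=14: X-C = 21 → V
  i=15: X-L = 12 → M
  i=16: K-S = 18 → S
  shifts repeat with period 3: MSV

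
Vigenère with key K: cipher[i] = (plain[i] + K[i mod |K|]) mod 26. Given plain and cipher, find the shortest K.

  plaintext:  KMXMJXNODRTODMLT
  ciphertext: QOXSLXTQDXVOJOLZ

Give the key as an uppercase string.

  i= 0: Q-K =  6 → G
  i= 1: O-M =  2 → C
  i= 2: X-X =  0 → A
  i= 3: S-M =  6 → G
  i= 4: L-J =  2 → C
  i= 5: X-X =  0 → A
  i= 6: T-N =  6 → G
  i= 7: Q-O =  2 → C
  i= 8: D-D =  0 → A
  i= 9: X-R =  6 → G
  i=10: V-T =  2 → C
  i=11: O-O =  0 → A
  i=12: J-D =  6 → G
  i=13: O-M =  2 → C
  i=14: L-L =  0 → A
  i=15: Z-T =  6 → G
  shifts repeat with period 3: GCA

GCA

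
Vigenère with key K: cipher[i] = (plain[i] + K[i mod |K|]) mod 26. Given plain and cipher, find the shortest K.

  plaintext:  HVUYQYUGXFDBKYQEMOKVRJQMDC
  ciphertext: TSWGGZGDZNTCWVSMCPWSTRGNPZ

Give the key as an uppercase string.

MXCIQB

  i= 0: T-H = 12 → M
  i= 1: S-V = 23 → X
  i= 2: W-U =  2 → C
  i= 3: G-Y =  8 → I
  i= 4: G-Q = 16 → Q
  i= 5: Z-Y =  1 → B
  i= 6: G-U = 12 → M
  i= 7: D-G = 23 → X
  i= 8: Z-X =  2 → C
  i= 9: N-F =  8 → I
  i=10: T-D = 16 → Q
  i=11: C-B =  1 → B
  i=12: W-K = 12 → M
  i=13: V-Y = 23 → X
  i=14: S-Q =  2 → C
  i=15: M-E =  8 → I
  i=16: C-M = 16 → Q
  i=17: P-O =  1 → B
  i=18: W-K = 12 → M
  i=19: S-V = 23 → X
  i=20: T-R =  2 → C
  i=21: R-J =  8 → I
  i=22: G-Q = 16 → Q
  i=23: N-M =  1 → B
  i=24: P-D = 12 → M
  i=25: Z-C = 23 → X
  shifts repeat with period 6: MXCIQB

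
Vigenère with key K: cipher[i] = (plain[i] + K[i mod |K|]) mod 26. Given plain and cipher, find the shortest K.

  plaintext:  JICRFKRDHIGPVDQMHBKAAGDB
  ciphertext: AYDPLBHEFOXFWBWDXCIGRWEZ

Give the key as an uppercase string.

RQBYG

  i= 0: A-J = 17 → R
  i= 1: Y-I = 16 → Q
  i= 2: D-C =  1 → B
  i= 3: P-R = 24 → Y
  i= 4: L-F =  6 → G
  i= 5: B-K = 17 → R
  i= 6: H-R = 16 → Q
  i= 7: E-D =  1 → B
  i= 8: F-H = 24 → Y
  i= 9: O-I =  6 → G
  i=10: X-G = 17 → R
  i=11: F-P = 16 → Q
  i=12: W-V =  1 → B
  i=13: B-D = 24 → Y
  i=14: W-Q =  6 → G
  i=15: D-M = 17 → R
  i=16: X-H = 16 → Q
  i=17: C-B =  1 → B
  i=18: I-K = 24 → Y
  i=19: G-A =  6 → G
  i=20: R-A = 17 → R
  i=21: W-G = 16 → Q
  i=22: E-D =  1 → B
  i=23: Z-B = 24 → Y
  shifts repeat with period 5: RQBYG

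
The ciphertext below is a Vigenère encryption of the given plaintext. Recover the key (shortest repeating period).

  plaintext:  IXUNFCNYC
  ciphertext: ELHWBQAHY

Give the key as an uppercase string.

WONJ

  i= 0: E-I = 22 → W
  i= 1: L-X = 14 → O
  i= 2: H-U = 13 → N
  i= 3: W-N =  9 → J
  i= 4: B-F = 22 → W
  i= 5: Q-C = 14 → O
  i= 6: A-N = 13 → N
  i= 7: H-Y =  9 → J
  i= 8: Y-C = 22 → W
  shifts repeat with period 4: WONJ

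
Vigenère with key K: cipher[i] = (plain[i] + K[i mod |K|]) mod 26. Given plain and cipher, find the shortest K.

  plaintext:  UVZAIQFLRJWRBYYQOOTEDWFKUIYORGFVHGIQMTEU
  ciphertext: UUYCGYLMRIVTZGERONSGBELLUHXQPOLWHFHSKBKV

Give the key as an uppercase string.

  i= 0: U-U =  0 → A
  i= 1: U-V = 25 → Z
  i= 2: Y-Z = 25 → Z
  i= 3: C-A =  2 → C
  i= 4: G-I = 24 → Y
  i= 5: Y-Q =  8 → I
  i= 6: L-F =  6 → G
  i= 7: M-L =  1 → B
  i= 8: R-R =  0 → A
  i= 9: I-J = 25 → Z
  i=10: V-W = 25 → Z
  i=11: T-R =  2 → C
  i=12: Z-B = 24 → Y
  i=13: G-Y =  8 → I
  i=14: E-Y =  6 → G
  i=15: R-Q =  1 → B
  i=16: O-O =  0 → A
  i=17: N-O = 25 → Z
  i=18: S-T = 25 → Z
  i=19: G-E =  2 → C
  i=20: B-D = 24 → Y
  i=21: E-W =  8 → I
  i=22: L-F =  6 → G
  i=23: L-K =  1 → B
  i=24: U-U =  0 → A
  i=25: H-I = 25 → Z
  i=26: X-Y = 25 → Z
  i=27: Q-O =  2 → C
  i=28: P-R = 24 → Y
  i=29: O-G =  8 → I
  i=30: L-F =  6 → G
  i=31: W-V =  1 → B
  i=32: H-H =  0 → A
  i=33: F-G = 25 → Z
  i=34: H-I = 25 → Z
  i=35: S-Q =  2 → C
  i=36: K-M = 24 → Y
  i=37: B-T =  8 → I
  i=38: K-E =  6 → G
  i=39: V-U =  1 → B
  shifts repeat with period 8: AZZCYIGB

AZZCYIGB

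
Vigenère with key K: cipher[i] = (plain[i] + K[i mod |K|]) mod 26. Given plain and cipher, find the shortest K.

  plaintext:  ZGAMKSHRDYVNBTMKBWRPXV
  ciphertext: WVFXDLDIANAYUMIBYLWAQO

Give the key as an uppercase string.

  i= 0: W-Z = 23 → X
  i= 1: V-G = 15 → P
  i= 2: F-A =  5 → F
  i= 3: X-M = 11 → L
  i= 4: D-K = 19 → T
  i= 5: L-S = 19 → T
  i= 6: D-H = 22 → W
  i= 7: I-R = 17 → R
  i= 8: A-D = 23 → X
  i= 9: N-Y = 15 → P
  i=10: A-V =  5 → F
  i=11: Y-N = 11 → L
  i=12: U-B = 19 → T
  i=13: M-T = 19 → T
  i=14: I-M = 22 → W
  i=15: B-K = 17 → R
  i=16: Y-B = 23 → X
  i=17: L-W = 15 → P
  i=18: W-R =  5 → F
  i=19: A-P = 11 → L
  i=20: Q-X = 19 → T
  i=21: O-V = 19 → T
  shifts repeat with period 8: XPFLTTWR

XPFLTTWR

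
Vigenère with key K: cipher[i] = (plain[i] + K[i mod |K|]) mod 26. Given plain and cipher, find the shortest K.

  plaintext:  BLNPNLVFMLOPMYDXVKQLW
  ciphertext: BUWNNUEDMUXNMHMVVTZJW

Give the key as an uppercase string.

  i= 0: B-B =  0 → A
  i= 1: U-L =  9 → J
  i= 2: W-N =  9 → J
  i= 3: N-P = 24 → Y
  i= 4: N-N =  0 → A
  i= 5: U-L =  9 → J
  i= 6: E-V =  9 → J
  i= 7: D-F = 24 → Y
  i= 8: M-M =  0 → A
  i= 9: U-L =  9 → J
  i=10: X-O =  9 → J
  i=11: N-P = 24 → Y
  i=12: M-M =  0 → A
  i=13: H-Y =  9 → J
  i=14: M-D =  9 → J
  i=15: V-X = 24 → Y
  i=16: V-V =  0 → A
  i=17: T-K =  9 → J
  i=18: Z-Q =  9 → J
  i=19: J-L = 24 → Y
  i=20: W-W =  0 → A
  shifts repeat with period 4: AJJY

AJJY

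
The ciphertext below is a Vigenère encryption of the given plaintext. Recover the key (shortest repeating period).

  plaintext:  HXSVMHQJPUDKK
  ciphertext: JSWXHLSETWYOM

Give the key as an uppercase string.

  i= 0: J-H =  2 → C
  i= 1: S-X = 21 → V
  i= 2: W-S =  4 → E
  i= 3: X-V =  2 → C
  i= 4: H-M = 21 → V
  i= 5: L-H =  4 → E
  i= 6: S-Q =  2 → C
  i= 7: E-J = 21 → V
  i= 8: T-P =  4 → E
  i= 9: W-U =  2 → C
  i=10: Y-D = 21 → V
  i=11: O-K =  4 → E
  i=12: M-K =  2 → C
  shifts repeat with period 3: CVE

CVE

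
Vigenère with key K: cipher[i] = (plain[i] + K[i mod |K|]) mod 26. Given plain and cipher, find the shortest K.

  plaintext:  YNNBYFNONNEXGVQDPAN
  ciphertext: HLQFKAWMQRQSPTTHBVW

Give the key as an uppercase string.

  i= 0: H-Y =  9 → J
  i= 1: L-N = 24 → Y
  i= 2: Q-N =  3 → D
  i= 3: F-B =  4 → E
  i= 4: K-Y = 12 → M
  i= 5: A-F = 21 → V
  i= 6: W-N =  9 → J
  i= 7: M-O = 24 → Y
  i= 8: Q-N =  3 → D
  i= 9: R-N =  4 → E
  i=10: Q-E = 12 → M
  i=11: S-X = 21 → V
  i=12: P-G =  9 → J
  i=13: T-V = 24 → Y
  i=14: T-Q =  3 → D
  i=15: H-D =  4 → E
  i=16: B-P = 12 → M
  i=17: V-A = 21 → V
  i=18: W-N =  9 → J
  shifts repeat with period 6: JYDEMV

JYDEMV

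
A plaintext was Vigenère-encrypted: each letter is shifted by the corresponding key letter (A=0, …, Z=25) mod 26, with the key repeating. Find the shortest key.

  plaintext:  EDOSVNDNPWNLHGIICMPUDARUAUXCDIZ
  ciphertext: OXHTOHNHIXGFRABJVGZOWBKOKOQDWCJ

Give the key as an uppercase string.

KUTBTU

  i= 0: O-E = 10 → K
  i= 1: X-D = 20 → U
  i= 2: H-O = 19 → T
  i= 3: T-S =  1 → B
  i= 4: O-V = 19 → T
  i= 5: H-N = 20 → U
  i= 6: N-D = 10 → K
  i= 7: H-N = 20 → U
  i= 8: I-P = 19 → T
  i= 9: X-W =  1 → B
  i=10: G-N = 19 → T
  i=11: F-L = 20 → U
  i=12: R-H = 10 → K
  i=13: A-G = 20 → U
  i=14: B-I = 19 → T
  i=15: J-I =  1 → B
  i=16: V-C = 19 → T
  i=17: G-M = 20 → U
  i=18: Z-P = 10 → K
  i=19: O-U = 20 → U
  i=20: W-D = 19 → T
  i=21: B-A =  1 → B
  i=22: K-R = 19 → T
  i=23: O-U = 20 → U
  i=24: K-A = 10 → K
  i=25: O-U = 20 → U
  i=26: Q-X = 19 → T
  i=27: D-C =  1 → B
  i=28: W-D = 19 → T
  i=29: C-I = 20 → U
  i=30: J-Z = 10 → K
  shifts repeat with period 6: KUTBTU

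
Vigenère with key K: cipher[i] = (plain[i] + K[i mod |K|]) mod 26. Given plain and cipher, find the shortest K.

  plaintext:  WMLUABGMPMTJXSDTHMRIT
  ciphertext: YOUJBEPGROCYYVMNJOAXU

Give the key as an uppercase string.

CCJPBDJU

  i= 0: Y-W =  2 → C
  i= 1: O-M =  2 → C
  i= 2: U-L =  9 → J
  i= 3: J-U = 15 → P
  i= 4: B-A =  1 → B
  i= 5: E-B =  3 → D
  i= 6: P-G =  9 → J
  i= 7: G-M = 20 → U
  i= 8: R-P =  2 → C
  i= 9: O-M =  2 → C
  i=10: C-T =  9 → J
  i=11: Y-J = 15 → P
  i=12: Y-X =  1 → B
  i=13: V-S =  3 → D
  i=14: M-D =  9 → J
  i=15: N-T = 20 → U
  i=16: J-H =  2 → C
  i=17: O-M =  2 → C
  i=18: A-R =  9 → J
  i=19: X-I = 15 → P
  i=20: U-T =  1 → B
  shifts repeat with period 8: CCJPBDJU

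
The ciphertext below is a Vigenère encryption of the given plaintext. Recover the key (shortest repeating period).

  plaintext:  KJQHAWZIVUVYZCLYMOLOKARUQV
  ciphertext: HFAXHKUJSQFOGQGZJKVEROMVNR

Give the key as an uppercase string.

  i= 0: H-K = 23 → X
  i= 1: F-J = 22 → W
  i= 2: A-Q = 10 → K
  i= 3: X-H = 16 → Q
  i= 4: H-A =  7 → H
  i= 5: K-W = 14 → O
  i= 6: U-Z = 21 → V
  i= 7: J-I =  1 → B
  i= 8: S-V = 23 → X
  i= 9: Q-U = 22 → W
  i=10: F-V = 10 → K
  i=11: O-Y = 16 → Q
  i=12: G-Z =  7 → H
  i=13: Q-C = 14 → O
  i=14: G-L = 21 → V
  i=15: Z-Y =  1 → B
  i=16: J-M = 23 → X
  i=17: K-O = 22 → W
  i=18: V-L = 10 → K
  i=19: E-O = 16 → Q
  i=20: R-K =  7 → H
  i=21: O-A = 14 → O
  i=22: M-R = 21 → V
  i=23: V-U =  1 → B
  i=24: N-Q = 23 → X
  i=25: R-V = 22 → W
  shifts repeat with period 8: XWKQHOVB

XWKQHOVB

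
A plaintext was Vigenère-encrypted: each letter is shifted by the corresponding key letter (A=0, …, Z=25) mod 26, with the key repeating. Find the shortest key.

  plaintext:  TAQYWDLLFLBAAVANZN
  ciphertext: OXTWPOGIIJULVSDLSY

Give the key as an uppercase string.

  i= 0: O-T = 21 → V
  i= 1: X-A = 23 → X
  i= 2: T-Q =  3 → D
  i= 3: W-Y = 24 → Y
  i= 4: P-W = 19 → T
  i= 5: O-D = 11 → L
  i= 6: G-L = 21 → V
  i= 7: I-L = 23 → X
  i= 8: I-F =  3 → D
  i= 9: J-L = 24 → Y
  i=10: U-B = 19 → T
  i=11: L-A = 11 → L
  i=12: V-A = 21 → V
  i=13: S-V = 23 → X
  i=14: D-A =  3 → D
  i=15: L-N = 24 → Y
  i=16: S-Z = 19 → T
  i=17: Y-N = 11 → L
  shifts repeat with period 6: VXDYTL

VXDYTL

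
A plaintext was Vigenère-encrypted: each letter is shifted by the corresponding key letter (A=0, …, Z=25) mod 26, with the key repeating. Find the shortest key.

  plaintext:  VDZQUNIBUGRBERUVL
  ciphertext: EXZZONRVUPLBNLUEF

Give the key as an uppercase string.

  i= 0: E-V =  9 → J
  i= 1: X-D = 20 → U
  i= 2: Z-Z =  0 → A
  i= 3: Z-Q =  9 → J
  i= 4: O-U = 20 → U
  i= 5: N-N =  0 → A
  i= 6: R-I =  9 → J
  i= 7: V-B = 20 → U
  i= 8: U-U =  0 → A
  i= 9: P-G =  9 → J
  i=10: L-R = 20 → U
  i=11: B-B =  0 → A
  i=12: N-E =  9 → J
  i=13: L-R = 20 → U
  i=14: U-U =  0 → A
  i=15: E-V =  9 → J
  i=16: F-L = 20 → U
  shifts repeat with period 3: JUA

JUA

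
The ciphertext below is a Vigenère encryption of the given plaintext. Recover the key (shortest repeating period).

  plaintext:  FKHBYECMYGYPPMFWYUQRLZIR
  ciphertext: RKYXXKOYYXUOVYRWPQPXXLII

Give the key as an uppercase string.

MARWZGM

  i= 0: R-F = 12 → M
  i= 1: K-K =  0 → A
  i= 2: Y-H = 17 → R
  i= 3: X-B = 22 → W
  i= 4: X-Y = 25 → Z
  i= 5: K-E =  6 → G
  i= 6: O-C = 12 → M
  i= 7: Y-M = 12 → M
  i= 8: Y-Y =  0 → A
  i= 9: X-G = 17 → R
  i=10: U-Y = 22 → W
  i=11: O-P = 25 → Z
  i=12: V-P =  6 → G
  i=13: Y-M = 12 → M
  i=14: R-F = 12 → M
  i=15: W-W =  0 → A
  i=16: P-Y = 17 → R
  i=17: Q-U = 22 → W
  i=18: P-Q = 25 → Z
  i=19: X-R =  6 → G
  i=20: X-L = 12 → M
  i=21: L-Z = 12 → M
  i=22: I-I =  0 → A
  i=23: I-R = 17 → R
  shifts repeat with period 7: MARWZGM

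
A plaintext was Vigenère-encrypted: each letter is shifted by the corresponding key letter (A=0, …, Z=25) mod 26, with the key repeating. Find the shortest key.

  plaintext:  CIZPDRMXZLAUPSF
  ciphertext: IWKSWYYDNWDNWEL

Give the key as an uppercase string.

GOLDTHM

  i= 0: I-C =  6 → G
  i= 1: W-I = 14 → O
  i= 2: K-Z = 11 → L
  i= 3: S-P =  3 → D
  i= 4: W-D = 19 → T
  i= 5: Y-R =  7 → H
  i= 6: Y-M = 12 → M
  i= 7: D-X =  6 → G
  i= 8: N-Z = 14 → O
  i= 9: W-L = 11 → L
  i=10: D-A =  3 → D
  i=11: N-U = 19 → T
  i=12: W-P =  7 → H
  i=13: E-S = 12 → M
  i=14: L-F =  6 → G
  shifts repeat with period 7: GOLDTHM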